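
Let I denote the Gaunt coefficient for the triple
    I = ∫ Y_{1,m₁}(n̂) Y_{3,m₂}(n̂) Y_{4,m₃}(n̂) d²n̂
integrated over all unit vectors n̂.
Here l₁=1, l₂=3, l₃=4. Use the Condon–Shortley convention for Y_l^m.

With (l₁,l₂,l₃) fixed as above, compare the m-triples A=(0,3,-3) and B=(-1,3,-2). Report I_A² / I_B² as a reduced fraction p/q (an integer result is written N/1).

7/1

l's match ⇒ only the (l;m) 3-j factors differ between A and B.
A: triangle coeff Δ(1,3,4) = 1/252; Σ_t [0,0]: t=0:+1/720 = 1/720; (3j)²=1/36 [(1 3 4; 0 3 -3)], sign=-1
B: triangle coeff Δ(1,3,4) = 1/252; Σ_t [0,0]: t=0:+1/1440 = 1/1440; (3j)²=1/252 [(1 3 4; -1 3 -2)], sign=+1
I_A²/I_B² = (1/36)/(1/252) = 7/1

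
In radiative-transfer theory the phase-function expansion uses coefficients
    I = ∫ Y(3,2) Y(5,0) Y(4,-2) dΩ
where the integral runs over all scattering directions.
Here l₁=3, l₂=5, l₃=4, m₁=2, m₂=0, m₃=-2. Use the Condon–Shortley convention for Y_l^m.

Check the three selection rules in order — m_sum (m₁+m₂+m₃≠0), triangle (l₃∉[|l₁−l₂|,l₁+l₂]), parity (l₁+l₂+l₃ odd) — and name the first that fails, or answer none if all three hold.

azimuthal sum: 2 + 0 − 2 = 0  ✓
2 ≤ 4 ≤ 8 (triangle on l)  ✓
L = 3 + 5 + 4 = 12 (even)  ✓

none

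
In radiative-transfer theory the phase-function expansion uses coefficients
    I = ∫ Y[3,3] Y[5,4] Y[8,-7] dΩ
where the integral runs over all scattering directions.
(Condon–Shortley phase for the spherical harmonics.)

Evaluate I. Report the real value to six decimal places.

Checks pass: Σm=0; 16 even; l₃=8∈[2,8].
(2·3+1)(2·5+1)(2·8+1) = 1309
Δ: 0! 6! 10! / 17! → 1/136136
sum: t=0:+1/518400 = 1/518400
3j²(3 5 8; 0 0 0) = Δ·Π!·Σ² = 56/2431  (sign +1)
sum: t=0:+1/261273600 = 1/261273600
3j²(3 5 8; 3 4 -7) = Δ·Π!·Σ² = 5/136  (sign -1)
combine: 4πI² = 1309·56/2431·5/136 = 245/221
take √, sign -1: I = -0.29701746

-0.297017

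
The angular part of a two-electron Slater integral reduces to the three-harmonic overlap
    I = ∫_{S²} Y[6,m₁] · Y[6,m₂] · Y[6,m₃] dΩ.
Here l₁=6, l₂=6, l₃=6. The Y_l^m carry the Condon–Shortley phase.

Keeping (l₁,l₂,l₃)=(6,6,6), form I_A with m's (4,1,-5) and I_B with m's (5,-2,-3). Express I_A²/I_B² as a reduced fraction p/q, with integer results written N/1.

27/4

Same 6,6,6: normalisation and zero-m 3j drop out of the ratio.
A: Δ: 6! 6! 6! / 19! → 1/325909584; sum: t=1:−1/10368000 t=2:+1/4147200 = 1/6912000; 3j²(6 6 6; 4 1 -5) = Δ·Π!·Σ² = 189/16796  (sign -1)
B: Δ: 6! 6! 6! / 19! → 1/325909584; sum: t=0:+1/4147200 t=1:−1/3110400 = -1/12441600; 3j²(6 6 6; 5 -2 -3) = Δ·Π!·Σ² = 7/4199  (sign +1)
I_A²/I_B² = (189/16796)/(7/4199) = 27/4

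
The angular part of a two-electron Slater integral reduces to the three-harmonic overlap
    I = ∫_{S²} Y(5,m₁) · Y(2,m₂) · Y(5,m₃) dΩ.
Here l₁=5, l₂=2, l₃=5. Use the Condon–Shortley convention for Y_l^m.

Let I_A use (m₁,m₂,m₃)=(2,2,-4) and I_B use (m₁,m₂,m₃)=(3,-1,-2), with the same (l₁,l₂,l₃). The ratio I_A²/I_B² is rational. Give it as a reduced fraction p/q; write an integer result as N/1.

l's match ⇒ only the (l;m) 3-j factors differ between A and B.
A: triangle coeff Δ(5,2,5) = 1/38610; Σ_t [2,2]: t=2:+1/20160 = 1/20160; (3j)²=12/715 [(5 2 5; 2 2 -4)], sign=-1
B: triangle coeff Δ(5,2,5) = 1/38610; Σ_t [0,1]: t=0:+1/2880 t=1:−1/10080 = 1/4032; (3j)²=10/429 [(5 2 5; 3 -1 -2)], sign=-1
I_A²/I_B² = (12/715)/(10/429) = 18/25

18/25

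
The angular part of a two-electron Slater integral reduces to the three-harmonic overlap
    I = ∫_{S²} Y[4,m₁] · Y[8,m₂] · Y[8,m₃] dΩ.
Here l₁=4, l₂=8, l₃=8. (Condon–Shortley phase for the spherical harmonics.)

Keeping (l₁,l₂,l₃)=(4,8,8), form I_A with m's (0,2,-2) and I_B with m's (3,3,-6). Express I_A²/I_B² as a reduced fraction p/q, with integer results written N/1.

289/2106

Shared (l₁,l₂,l₃)=(4,8,8): N and (l;000)² cancel in I_A²/I_B².
A: Δ = 4!·4!·12!/21! = 1/185175900; Racah Σ t=0..4: t=0:+1/4180377600 t=1:−1/78382080 t=2:+1/15482880 t=3:−1/21772800 t=4:+1/298598400 = 17/1791590400; ⇒ 3j(4 8 8; 0 2 -2)² = 17/8892, sgn +1
B: Δ = 4!·4!·12!/21! = 1/185175900; Racah Σ t=0..1: t=0:+1/5748019200 t=1:−1/1045094400 = -1/1277337600; ⇒ 3j(4 8 8; 3 3 -6)² = 9/646, sgn -1
I_A²/I_B² = (17/8892)/(9/646) = 289/2106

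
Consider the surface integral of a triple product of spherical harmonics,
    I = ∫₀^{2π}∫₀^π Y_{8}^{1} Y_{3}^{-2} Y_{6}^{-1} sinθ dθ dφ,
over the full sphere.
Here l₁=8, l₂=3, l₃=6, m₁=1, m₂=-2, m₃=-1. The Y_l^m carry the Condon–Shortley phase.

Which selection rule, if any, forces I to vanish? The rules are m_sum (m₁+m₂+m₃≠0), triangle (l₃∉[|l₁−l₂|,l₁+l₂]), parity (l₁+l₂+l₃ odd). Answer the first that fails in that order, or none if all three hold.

m_sum

m₁+m₂+m₃ = 1 − 2 − 1 = -2  ✗
triangle: |8−3|=5 ≤ l₃=6 ≤ 8+3=11
parity: l₁+l₂+l₃ = 17 is odd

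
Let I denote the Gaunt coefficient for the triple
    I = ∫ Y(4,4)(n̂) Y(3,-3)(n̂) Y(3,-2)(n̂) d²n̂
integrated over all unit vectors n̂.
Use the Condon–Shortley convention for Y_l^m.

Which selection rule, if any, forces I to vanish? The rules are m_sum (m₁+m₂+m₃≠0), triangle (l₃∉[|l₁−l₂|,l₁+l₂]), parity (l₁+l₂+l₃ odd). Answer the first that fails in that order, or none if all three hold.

m_sum

azimuthal sum: 4 − 3 − 2 = -1  ✗
1 ≤ 3 ≤ 7 (triangle on l)
L = 4 + 3 + 3 = 10 (even)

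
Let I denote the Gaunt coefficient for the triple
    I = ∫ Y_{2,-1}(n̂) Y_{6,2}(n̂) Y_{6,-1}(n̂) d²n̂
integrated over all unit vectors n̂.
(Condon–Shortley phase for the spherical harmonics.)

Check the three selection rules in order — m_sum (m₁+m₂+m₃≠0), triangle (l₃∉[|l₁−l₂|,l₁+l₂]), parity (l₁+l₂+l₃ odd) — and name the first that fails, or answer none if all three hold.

none

m₁+m₂+m₃ = -1 + 2 − 1 = 0  ✓
triangle: |2−6|=4 ≤ l₃=6 ≤ 2+6=8  ✓
parity: l₁+l₂+l₃ = 14 is even  ✓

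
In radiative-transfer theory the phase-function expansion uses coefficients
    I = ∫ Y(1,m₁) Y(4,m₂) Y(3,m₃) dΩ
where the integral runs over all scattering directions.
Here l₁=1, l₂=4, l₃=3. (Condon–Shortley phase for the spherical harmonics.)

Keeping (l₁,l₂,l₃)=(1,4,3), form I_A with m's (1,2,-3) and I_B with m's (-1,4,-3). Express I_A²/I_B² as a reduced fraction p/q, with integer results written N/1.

l's match ⇒ only the (l;m) 3-j factors differ between A and B.
A: triangle coeff Δ(1,4,3) = 1/252; Σ_t [0,0]: t=0:+1/1440 = 1/1440; (3j)²=1/252 [(1 4 3; 1 2 -3)], sign=+1
B: triangle coeff Δ(1,4,3) = 1/252; Σ_t [2,2]: t=2:+1/1440 = 1/1440; (3j)²=1/9 [(1 4 3; -1 4 -3)], sign=+1
I_A²/I_B² = (1/252)/(1/9) = 1/28

1/28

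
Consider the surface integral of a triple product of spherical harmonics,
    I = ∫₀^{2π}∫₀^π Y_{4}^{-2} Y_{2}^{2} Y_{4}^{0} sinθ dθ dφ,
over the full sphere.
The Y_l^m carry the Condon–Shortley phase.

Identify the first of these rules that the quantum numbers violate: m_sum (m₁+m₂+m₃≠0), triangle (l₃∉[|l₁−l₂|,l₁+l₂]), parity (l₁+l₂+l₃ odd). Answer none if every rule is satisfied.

none

Σmᵢ = 0  ✓
l₃∈[|l₁−l₂|,l₁+l₂]=[2,6], have l₃=4  ✓
Σlᵢ = 10 ⇒ even  ✓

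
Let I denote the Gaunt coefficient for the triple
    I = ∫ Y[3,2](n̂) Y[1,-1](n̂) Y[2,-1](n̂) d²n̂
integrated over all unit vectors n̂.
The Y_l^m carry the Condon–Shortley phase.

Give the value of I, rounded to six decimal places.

0.261169

Checks pass: Σm=0; 6 even; l₃=2∈[2,4].
(2·3+1)(2·1+1)(2·2+1) = 105
Δ: 2! 4! 0! / 7! → 1/105
sum: t=1:−1/4 = -1/4
3j²(3 1 2; 0 0 0) = Δ·Π!·Σ² = 3/35  (sign -1)
sum: t=0:+1/12 = 1/12
3j²(3 1 2; 2 -1 -1) = Δ·Π!·Σ² = 2/21  (sign -1)
combine: 4πI² = 105·3/35·2/21 = 6/7
take √, sign +1: I = 0.26116903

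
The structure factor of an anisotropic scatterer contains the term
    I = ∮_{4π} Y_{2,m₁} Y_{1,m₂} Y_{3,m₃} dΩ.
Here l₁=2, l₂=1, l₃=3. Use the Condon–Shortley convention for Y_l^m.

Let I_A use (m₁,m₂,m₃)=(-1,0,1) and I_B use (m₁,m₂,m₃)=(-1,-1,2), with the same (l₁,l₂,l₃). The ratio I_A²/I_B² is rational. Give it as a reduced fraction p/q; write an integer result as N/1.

Shared (l₁,l₂,l₃)=(2,1,3): N and (l;000)² cancel in I_A²/I_B².
A: Δ = 0!·4!·2!/7! = 1/105; Racah Σ t=0..0: t=0:+1/6 = 1/6; ⇒ 3j(2 1 3; -1 0 1)² = 8/105, sgn +1
B: Δ = 0!·4!·2!/7! = 1/105; Racah Σ t=0..0: t=0:+1/12 = 1/12; ⇒ 3j(2 1 3; -1 -1 2)² = 2/21, sgn -1
I_A²/I_B² = (8/105)/(2/21) = 4/5

4/5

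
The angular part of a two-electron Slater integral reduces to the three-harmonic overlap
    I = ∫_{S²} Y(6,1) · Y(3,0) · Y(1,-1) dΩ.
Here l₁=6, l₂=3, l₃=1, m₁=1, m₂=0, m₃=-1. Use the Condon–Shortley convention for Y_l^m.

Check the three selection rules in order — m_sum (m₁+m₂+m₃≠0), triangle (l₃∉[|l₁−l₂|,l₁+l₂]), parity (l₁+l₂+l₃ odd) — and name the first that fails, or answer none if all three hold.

Σmᵢ = 0  ✓
l₃∈[|l₁−l₂|,l₁+l₂]=[3,9], have l₃=1  ✗
Σlᵢ = 10 ⇒ even

triangle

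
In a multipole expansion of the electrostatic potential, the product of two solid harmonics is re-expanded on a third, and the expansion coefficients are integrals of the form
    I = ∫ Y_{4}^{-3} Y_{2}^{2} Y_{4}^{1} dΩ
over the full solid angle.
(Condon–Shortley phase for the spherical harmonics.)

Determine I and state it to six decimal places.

m-sum 0 ✓  L=10 even ✓  2≤4≤6 ✓
Π(2lᵢ+1) = 9×5×9 = 405
triangle coeff Δ(4,2,4) = 1/13860
Σ_t [0,2]: t=0:+1/192 t=1:−1/36 t=2:+1/192 = -5/288
(3j)²=20/693 [(4 2 4; 0 0 0)], sign=-1
Σ_t [2,2]: t=2:+1/480 = 1/480
(3j)²=3/110 [(4 2 4; -3 2 1)], sign=-1
⇒ 4πI² = 270/847
I = (+1)√(270/847/(4π)) = 0.15927046

0.159270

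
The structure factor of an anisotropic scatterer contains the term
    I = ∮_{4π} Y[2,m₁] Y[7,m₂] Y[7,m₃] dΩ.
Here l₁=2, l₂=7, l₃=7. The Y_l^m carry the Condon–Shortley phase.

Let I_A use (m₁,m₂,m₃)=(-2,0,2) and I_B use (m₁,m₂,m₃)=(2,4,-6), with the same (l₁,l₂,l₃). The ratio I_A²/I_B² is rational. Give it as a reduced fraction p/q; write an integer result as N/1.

42/13

l's match ⇒ only the (l;m) 3-j factors differ between A and B.
A: triangle coeff Δ(2,7,7) = 1/185640; Σ_t [2,2]: t=2:+1/2419200 = 1/2419200; (3j)²=27/1105 [(2 7 7; -2 0 2)], sign=-1
B: triangle coeff Δ(2,7,7) = 1/185640; Σ_t [0,0]: t=0:+1/159667200 = 1/159667200; (3j)²=9/1190 [(2 7 7; 2 4 -6)], sign=-1
I_A²/I_B² = (27/1105)/(9/1190) = 42/13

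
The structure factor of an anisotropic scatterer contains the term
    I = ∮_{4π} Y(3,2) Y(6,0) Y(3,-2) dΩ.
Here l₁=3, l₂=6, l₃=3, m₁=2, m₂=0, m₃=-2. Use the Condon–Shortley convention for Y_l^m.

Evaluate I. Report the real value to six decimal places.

Rules hold: Σm=0, L=12 even, 3≤3≤9.
N = 7·13·7 = 637
Δ = 6!·0!·6!/13! = 1/12012
Racah Σ t=3..3: t=3:−1/1296 = -1/1296
⇒ 3j(3 6 3; 0 0 0)² = 100/3003, sgn +1
Racah Σ t=1..1: t=1:−1/14400 = -1/14400
⇒ 3j(3 6 3; 2 0 -2)² = 3/1001, sgn +1
4πI² = N·(3j₀)²·(3jₘ)² = 100/1573
I = +1·√(0.0635728/4π) = 0.07112638

0.071126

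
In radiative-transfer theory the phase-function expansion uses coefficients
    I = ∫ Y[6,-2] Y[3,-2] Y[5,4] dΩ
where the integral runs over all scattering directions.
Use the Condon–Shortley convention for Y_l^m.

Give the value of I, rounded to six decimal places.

-0.139560

m-sum 0 ✓  L=14 even ✓  3≤5≤9 ✓
Π(2lᵢ+1) = 13×7×11 = 1001
triangle coeff Δ(6,3,5) = 1/675675
Σ_t [1,3]: t=1:−1/8640 t=2:+1/2304 t=3:−1/8640 = 7/34560
(3j)²=7/429 [(6 3 5; 0 0 0)], sign=-1
Σ_t [0,1]: t=0:+1/967680 t=1:−1/60480 = -1/64512
(3j)²=15/1001 [(6 3 5; -2 -2 4)], sign=+1
⇒ 4πI² = 35/143
I = (-1)√(35/143/(4π)) = -0.13956004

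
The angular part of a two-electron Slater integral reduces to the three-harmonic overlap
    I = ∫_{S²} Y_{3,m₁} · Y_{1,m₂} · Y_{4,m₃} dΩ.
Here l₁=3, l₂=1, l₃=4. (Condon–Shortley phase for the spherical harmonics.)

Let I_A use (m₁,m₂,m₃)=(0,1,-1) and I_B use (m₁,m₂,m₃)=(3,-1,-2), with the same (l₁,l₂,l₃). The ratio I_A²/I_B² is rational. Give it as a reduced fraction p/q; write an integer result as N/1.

l's match ⇒ only the (l;m) 3-j factors differ between A and B.
A: triangle coeff Δ(3,1,4) = 1/252; Σ_t [0,0]: t=0:+1/72 = 1/72; (3j)²=5/126 [(3 1 4; 0 1 -1)], sign=-1
B: triangle coeff Δ(3,1,4) = 1/252; Σ_t [0,0]: t=0:+1/1440 = 1/1440; (3j)²=1/252 [(3 1 4; 3 -1 -2)], sign=+1
I_A²/I_B² = (5/126)/(1/252) = 10/1

10/1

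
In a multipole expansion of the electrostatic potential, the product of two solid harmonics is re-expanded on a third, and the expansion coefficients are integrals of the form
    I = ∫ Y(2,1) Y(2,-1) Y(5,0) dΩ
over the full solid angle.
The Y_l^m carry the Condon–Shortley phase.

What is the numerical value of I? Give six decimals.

0.000000

triangle: need 0≤l₃≤4, have 5; I=0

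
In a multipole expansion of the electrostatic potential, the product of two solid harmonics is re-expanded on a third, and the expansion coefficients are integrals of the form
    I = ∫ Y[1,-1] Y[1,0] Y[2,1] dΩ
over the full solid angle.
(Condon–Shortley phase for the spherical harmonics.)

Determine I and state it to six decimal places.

-0.218510

m-sum 0 ✓  L=4 even ✓  0≤2≤2 ✓
Π(2lᵢ+1) = 3×3×5 = 45
triangle coeff Δ(1,1,2) = 1/30
Σ_t [0,0]: t=0:+1/1 = 1/1
(3j)²=2/15 [(1 1 2; 0 0 0)], sign=+1
Σ_t [0,0]: t=0:+1/2 = 1/2
(3j)²=1/10 [(1 1 2; -1 0 1)], sign=-1
⇒ 4πI² = 3/5
I = (-1)√(3/5/(4π)) = -0.21850969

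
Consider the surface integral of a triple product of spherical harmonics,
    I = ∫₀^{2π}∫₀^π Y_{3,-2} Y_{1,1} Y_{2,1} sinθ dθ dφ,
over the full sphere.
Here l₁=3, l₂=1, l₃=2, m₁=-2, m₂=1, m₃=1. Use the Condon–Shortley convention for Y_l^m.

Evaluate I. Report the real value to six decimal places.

0.261169

Checks pass: Σm=0; 6 even; l₃=2∈[2,4].
(2·3+1)(2·1+1)(2·2+1) = 105
Δ: 2! 4! 0! / 7! → 1/105
sum: t=1:−1/4 = -1/4
3j²(3 1 2; 0 0 0) = Δ·Π!·Σ² = 3/35  (sign -1)
sum: t=2:+1/12 = 1/12
3j²(3 1 2; -2 1 1) = Δ·Π!·Σ² = 2/21  (sign -1)
combine: 4πI² = 105·3/35·2/21 = 6/7
take √, sign +1: I = 0.26116903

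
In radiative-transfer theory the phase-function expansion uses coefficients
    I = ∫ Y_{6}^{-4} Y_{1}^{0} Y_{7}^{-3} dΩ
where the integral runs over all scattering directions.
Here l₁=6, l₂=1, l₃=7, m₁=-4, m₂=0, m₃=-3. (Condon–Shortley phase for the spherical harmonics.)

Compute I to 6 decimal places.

0.000000

m-sum = -4 + 0 − 3 = -7 ≠ 0 ⇒ I = 0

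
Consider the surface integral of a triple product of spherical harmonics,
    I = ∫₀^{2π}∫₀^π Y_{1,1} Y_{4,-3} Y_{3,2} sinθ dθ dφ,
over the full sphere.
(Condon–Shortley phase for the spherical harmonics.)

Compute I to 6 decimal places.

-0.282095

Rules hold: Σm=0, L=8 even, 3≤3≤5.
N = 3·9·7 = 189
Δ = 2!·0!·6!/9! = 1/252
Racah Σ t=1..1: t=1:−1/36 = -1/36
⇒ 3j(1 4 3; 0 0 0)² = 4/63, sgn +1
Racah Σ t=0..0: t=0:+1/240 = 1/240
⇒ 3j(1 4 3; 1 -3 2)² = 1/12, sgn -1
4πI² = N·(3j₀)²·(3jₘ)² = 1/1
I = -1·√(1/4π) = -0.28209479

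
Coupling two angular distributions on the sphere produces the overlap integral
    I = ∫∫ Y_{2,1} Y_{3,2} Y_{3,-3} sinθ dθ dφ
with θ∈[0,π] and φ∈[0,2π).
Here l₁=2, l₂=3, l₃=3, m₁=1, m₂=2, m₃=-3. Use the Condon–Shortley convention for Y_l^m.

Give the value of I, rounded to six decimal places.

-0.210261

Rules hold: Σm=0, L=8 even, 1≤3≤5.
N = 5·7·7 = 245
Δ = 2!·2!·4!/9! = 1/3780
Racah Σ t=0..2: t=0:+1/24 t=1:−1/4 t=2:+1/24 = -1/6
⇒ 3j(2 3 3; 0 0 0)² = 4/105, sgn +1
Racah Σ t=1..1: t=1:−1/48 = -1/48
⇒ 3j(2 3 3; 1 2 -3)² = 5/84, sgn -1
4πI² = N·(3j₀)²·(3jₘ)² = 5/9
I = -1·√(0.555556/4π) = -0.21026104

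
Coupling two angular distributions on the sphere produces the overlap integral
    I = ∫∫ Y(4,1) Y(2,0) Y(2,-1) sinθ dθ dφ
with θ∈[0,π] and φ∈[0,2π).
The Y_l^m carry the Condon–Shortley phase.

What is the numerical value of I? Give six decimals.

-0.220728

m-sum 0 ✓  L=8 even ✓  2≤2≤6 ✓
Π(2lᵢ+1) = 9×5×5 = 225
triangle coeff Δ(4,2,2) = 1/630
Σ_t [2,2]: t=2:+1/16 = 1/16
(3j)²=2/35 [(4 2 2; 0 0 0)], sign=+1
Σ_t [2,2]: t=2:+1/24 = 1/24
(3j)²=1/21 [(4 2 2; 1 0 -1)], sign=-1
⇒ 4πI² = 30/49
I = (-1)√(30/49/(4π)) = -0.22072812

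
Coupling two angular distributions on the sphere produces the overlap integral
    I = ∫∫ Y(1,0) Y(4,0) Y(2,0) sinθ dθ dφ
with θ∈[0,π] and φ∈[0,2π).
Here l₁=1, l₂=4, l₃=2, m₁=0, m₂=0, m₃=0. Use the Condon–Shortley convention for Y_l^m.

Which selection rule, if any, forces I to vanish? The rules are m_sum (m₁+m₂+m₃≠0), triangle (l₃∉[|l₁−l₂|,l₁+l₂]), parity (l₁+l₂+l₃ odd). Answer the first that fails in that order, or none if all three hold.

Σmᵢ = 0  ✓
l₃∈[|l₁−l₂|,l₁+l₂]=[3,5], have l₃=2  ✗
Σlᵢ = 7 ⇒ odd

triangle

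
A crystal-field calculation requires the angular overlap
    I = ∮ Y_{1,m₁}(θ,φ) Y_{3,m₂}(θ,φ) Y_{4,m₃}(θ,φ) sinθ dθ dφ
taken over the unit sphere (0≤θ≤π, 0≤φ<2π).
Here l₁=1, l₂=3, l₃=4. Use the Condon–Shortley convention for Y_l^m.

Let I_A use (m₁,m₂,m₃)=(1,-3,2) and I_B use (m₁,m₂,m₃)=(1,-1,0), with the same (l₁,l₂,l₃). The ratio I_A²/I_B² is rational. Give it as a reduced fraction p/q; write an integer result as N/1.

l's match ⇒ only the (l;m) 3-j factors differ between A and B.
A: triangle coeff Δ(1,3,4) = 1/252; Σ_t [0,0]: t=0:+1/1440 = 1/1440; (3j)²=1/252 [(1 3 4; 1 -3 2)], sign=+1
B: triangle coeff Δ(1,3,4) = 1/252; Σ_t [0,0]: t=0:+1/96 = 1/96; (3j)²=1/42 [(1 3 4; 1 -1 0)], sign=+1
I_A²/I_B² = (1/252)/(1/42) = 1/6

1/6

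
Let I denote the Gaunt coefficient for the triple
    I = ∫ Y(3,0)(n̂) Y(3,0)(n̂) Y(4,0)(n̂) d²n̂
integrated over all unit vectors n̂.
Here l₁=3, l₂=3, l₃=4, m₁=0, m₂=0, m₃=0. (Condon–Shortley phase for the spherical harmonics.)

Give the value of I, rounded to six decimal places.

0.153870

m-sum 0 ✓  L=10 even ✓  0≤4≤6 ✓
Π(2lᵢ+1) = 7×7×9 = 441
triangle coeff Δ(3,3,4) = 1/34650
Σ_t [0,2]: t=0:+1/72 t=1:−1/16 t=2:+1/72 = -5/144
(3j)²=2/77 [(3 3 4; 0 0 0)], sign=-1
(m-triple is (0,0,0) — same symbol as above.)
⇒ 4πI² = 36/121
I = (+1)√(36/121/(4π)) = 0.15386989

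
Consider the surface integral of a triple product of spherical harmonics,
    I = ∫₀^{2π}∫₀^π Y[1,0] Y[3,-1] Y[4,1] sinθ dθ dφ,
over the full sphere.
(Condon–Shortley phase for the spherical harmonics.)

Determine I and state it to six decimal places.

Rules hold: Σm=0, L=8 even, 2≤4≤4.
N = 3·7·9 = 189
Δ = 0!·2!·6!/9! = 1/252
Racah Σ t=0..0: t=0:+1/36 = 1/36
⇒ 3j(1 3 4; 0 0 0)² = 4/63, sgn +1
Racah Σ t=0..0: t=0:+1/48 = 1/48
⇒ 3j(1 3 4; 0 -1 1)² = 5/84, sgn -1
4πI² = N·(3j₀)²·(3jₘ)² = 5/7
I = -1·√(0.714286/4π) = -0.23841361

-0.238414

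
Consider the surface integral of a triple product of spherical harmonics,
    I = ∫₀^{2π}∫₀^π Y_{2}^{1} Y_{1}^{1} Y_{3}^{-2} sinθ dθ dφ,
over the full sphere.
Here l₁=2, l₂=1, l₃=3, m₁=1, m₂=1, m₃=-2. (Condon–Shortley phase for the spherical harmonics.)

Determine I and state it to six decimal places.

0.261169

m-sum 0 ✓  L=6 even ✓  1≤3≤3 ✓
Π(2lᵢ+1) = 5×3×7 = 105
triangle coeff Δ(2,1,3) = 1/105
Σ_t [0,0]: t=0:+1/4 = 1/4
(3j)²=3/35 [(2 1 3; 0 0 0)], sign=-1
Σ_t [0,0]: t=0:+1/12 = 1/12
(3j)²=2/21 [(2 1 3; 1 1 -2)], sign=-1
⇒ 4πI² = 6/7
I = (+1)√(6/7/(4π)) = 0.26116903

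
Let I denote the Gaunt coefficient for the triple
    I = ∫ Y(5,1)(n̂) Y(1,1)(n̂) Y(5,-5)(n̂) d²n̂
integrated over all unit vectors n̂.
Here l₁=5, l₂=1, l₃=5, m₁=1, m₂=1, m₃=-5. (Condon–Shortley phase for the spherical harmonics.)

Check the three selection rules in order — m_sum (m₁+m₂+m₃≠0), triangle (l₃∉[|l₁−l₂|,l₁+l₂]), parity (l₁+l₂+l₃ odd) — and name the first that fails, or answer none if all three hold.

m_sum

m₁+m₂+m₃ = 1 + 1 − 5 = -3  ✗
triangle: |5−1|=4 ≤ l₃=5 ≤ 5+1=6
parity: l₁+l₂+l₃ = 11 is odd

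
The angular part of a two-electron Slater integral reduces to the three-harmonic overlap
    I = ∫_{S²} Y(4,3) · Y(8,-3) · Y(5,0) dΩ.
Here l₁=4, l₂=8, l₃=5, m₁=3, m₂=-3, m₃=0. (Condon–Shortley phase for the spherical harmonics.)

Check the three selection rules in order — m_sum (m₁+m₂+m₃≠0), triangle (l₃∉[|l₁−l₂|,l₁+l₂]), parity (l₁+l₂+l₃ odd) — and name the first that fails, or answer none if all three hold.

Σmᵢ = 0  ✓
l₃∈[|l₁−l₂|,l₁+l₂]=[4,12], have l₃=5  ✓
Σlᵢ = 17 ⇒ odd  ✗

parity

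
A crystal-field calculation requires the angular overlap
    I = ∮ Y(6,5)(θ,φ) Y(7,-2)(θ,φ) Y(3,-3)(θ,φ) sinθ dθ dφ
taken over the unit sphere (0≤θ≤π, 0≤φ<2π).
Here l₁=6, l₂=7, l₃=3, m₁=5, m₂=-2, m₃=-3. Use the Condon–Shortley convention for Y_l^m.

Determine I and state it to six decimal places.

Checks pass: Σm=0; 16 even; l₃=3∈[1,13].
(2·6+1)(2·7+1)(2·3+1) = 1365
Δ: 10! 2! 4! / 17! → 1/2042040
sum: t=4:+1/207360 t=5:−1/57600 t=6:+1/207360 = -1/129600
3j²(6 7 3; 0 0 0) = Δ·Π!·Σ² = 168/12155  (sign +1)
sum: t=1:−1/17418240 = -1/17418240
3j²(6 7 3; 5 -2 -3) = Δ·Π!·Σ² = 25/12376  (sign -1)
combine: 4πI² = 1365·168/12155·25/12376 = 1575/41327
take √, sign -1: I = -0.05507042

-0.055070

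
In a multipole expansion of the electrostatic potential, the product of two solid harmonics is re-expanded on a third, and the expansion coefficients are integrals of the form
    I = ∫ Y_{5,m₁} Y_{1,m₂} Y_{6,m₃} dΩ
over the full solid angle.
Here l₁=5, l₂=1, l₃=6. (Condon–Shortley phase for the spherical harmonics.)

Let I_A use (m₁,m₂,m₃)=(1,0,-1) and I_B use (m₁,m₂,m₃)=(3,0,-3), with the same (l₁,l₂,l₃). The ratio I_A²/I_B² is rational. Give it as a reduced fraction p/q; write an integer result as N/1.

Shared (l₁,l₂,l₃)=(5,1,6): N and (l;000)² cancel in I_A²/I_B².
A: Δ = 0!·10!·2!/13! = 1/858; Racah Σ t=0..0: t=0:+1/17280 = 1/17280; ⇒ 3j(5 1 6; 1 0 -1)² = 35/858, sgn -1
B: Δ = 0!·10!·2!/13! = 1/858; Racah Σ t=0..0: t=0:+1/80640 = 1/80640; ⇒ 3j(5 1 6; 3 0 -3)² = 9/286, sgn -1
I_A²/I_B² = (35/858)/(9/286) = 35/27

35/27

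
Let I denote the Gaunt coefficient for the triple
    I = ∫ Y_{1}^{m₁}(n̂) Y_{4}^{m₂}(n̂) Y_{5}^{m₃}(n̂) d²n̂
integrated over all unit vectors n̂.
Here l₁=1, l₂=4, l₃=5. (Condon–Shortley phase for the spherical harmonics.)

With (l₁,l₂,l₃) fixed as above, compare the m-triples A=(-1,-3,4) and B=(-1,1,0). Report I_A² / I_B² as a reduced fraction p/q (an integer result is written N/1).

18/5

Shared (l₁,l₂,l₃)=(1,4,5): N and (l;000)² cancel in I_A²/I_B².
A: Δ = 0!·2!·8!/11! = 1/495; Racah Σ t=0..0: t=0:+1/10080 = 1/10080; ⇒ 3j(1 4 5; -1 -3 4)² = 4/55, sgn -1
B: Δ = 0!·2!·8!/11! = 1/495; Racah Σ t=0..0: t=0:+1/1440 = 1/1440; ⇒ 3j(1 4 5; -1 1 0)² = 2/99, sgn -1
I_A²/I_B² = (4/55)/(2/99) = 18/5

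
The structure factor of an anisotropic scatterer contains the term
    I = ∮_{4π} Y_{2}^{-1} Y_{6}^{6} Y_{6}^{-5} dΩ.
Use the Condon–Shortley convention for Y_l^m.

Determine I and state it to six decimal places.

0.178412

Rules hold: Σm=0, L=14 even, 4≤6≤8.
N = 5·13·13 = 845
Δ = 2!·2!·10!/15! = 1/90090
Racah Σ t=0..2: t=0:+1/69120 t=1:−1/14400 t=2:+1/69120 = -7/172800
⇒ 3j(2 6 6; 0 0 0)² = 14/715, sgn -1
Racah Σ t=2..2: t=2:+1/7257600 = 1/7257600
⇒ 3j(2 6 6; -1 6 -5)² = 11/455, sgn -1
4πI² = N·(3j₀)²·(3jₘ)² = 2/5
I = +1·√(0.4/4π) = 0.17841241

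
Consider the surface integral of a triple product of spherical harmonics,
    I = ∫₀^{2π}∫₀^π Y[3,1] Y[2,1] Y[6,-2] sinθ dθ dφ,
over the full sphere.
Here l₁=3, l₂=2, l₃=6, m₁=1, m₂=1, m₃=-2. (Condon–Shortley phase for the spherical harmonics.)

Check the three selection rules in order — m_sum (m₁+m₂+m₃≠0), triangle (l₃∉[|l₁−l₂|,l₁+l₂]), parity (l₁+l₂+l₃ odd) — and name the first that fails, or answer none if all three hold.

triangle

Σmᵢ = 0  ✓
l₃∈[|l₁−l₂|,l₁+l₂]=[1,5], have l₃=6  ✗
Σlᵢ = 11 ⇒ odd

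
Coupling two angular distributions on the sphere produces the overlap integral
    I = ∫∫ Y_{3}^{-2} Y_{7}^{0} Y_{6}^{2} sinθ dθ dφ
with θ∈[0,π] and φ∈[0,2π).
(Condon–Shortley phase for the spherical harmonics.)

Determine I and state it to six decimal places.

-0.160413

Rules hold: Σm=0, L=16 even, 4≤6≤10.
N = 7·15·13 = 1365
Δ = 4!·2!·10!/17! = 1/2042040
Racah Σ t=1..3: t=1:−1/207360 t=2:+1/57600 t=3:−1/207360 = 1/129600
⇒ 3j(3 7 6; 0 0 0)² = 168/12155, sgn +1
Racah Σ t=3..4: t=3:−1/207360 t=4:+1/725760 = -1/290304
⇒ 3j(3 7 6; -2 0 2)² = 125/7293, sgn -1
4πI² = N·(3j₀)²·(3jₘ)² = 147000/454597
I = -1·√(0.323363/4π) = -0.16041333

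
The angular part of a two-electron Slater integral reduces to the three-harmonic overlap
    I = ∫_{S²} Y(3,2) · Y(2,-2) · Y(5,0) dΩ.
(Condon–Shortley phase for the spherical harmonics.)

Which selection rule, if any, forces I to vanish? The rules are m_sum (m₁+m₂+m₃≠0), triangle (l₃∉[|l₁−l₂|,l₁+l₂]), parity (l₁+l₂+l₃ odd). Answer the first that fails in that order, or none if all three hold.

none

azimuthal sum: 2 − 2 + 0 = 0  ✓
1 ≤ 5 ≤ 5 (triangle on l)  ✓
L = 3 + 2 + 5 = 10 (even)  ✓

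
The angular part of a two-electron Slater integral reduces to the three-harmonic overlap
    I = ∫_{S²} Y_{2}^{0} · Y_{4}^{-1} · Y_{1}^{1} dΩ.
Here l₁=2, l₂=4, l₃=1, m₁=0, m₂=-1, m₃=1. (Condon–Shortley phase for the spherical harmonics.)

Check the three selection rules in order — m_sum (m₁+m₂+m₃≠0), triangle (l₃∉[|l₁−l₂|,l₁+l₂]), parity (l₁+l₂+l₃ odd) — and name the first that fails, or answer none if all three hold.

triangle

Σmᵢ = 0  ✓
l₃∈[|l₁−l₂|,l₁+l₂]=[2,6], have l₃=1  ✗
Σlᵢ = 7 ⇒ odd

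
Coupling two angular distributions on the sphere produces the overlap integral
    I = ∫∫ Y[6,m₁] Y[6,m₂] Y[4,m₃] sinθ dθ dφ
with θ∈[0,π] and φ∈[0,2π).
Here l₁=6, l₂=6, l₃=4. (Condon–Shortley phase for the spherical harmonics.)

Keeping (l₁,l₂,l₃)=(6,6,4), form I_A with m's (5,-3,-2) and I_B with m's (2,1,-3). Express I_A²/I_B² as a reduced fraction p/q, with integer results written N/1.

Same 6,6,4: normalisation and zero-m 3j drop out of the ratio.
A: Δ: 8! 4! 4! / 17! → 1/15315300; sum: t=0:+1/1451520 t=1:−1/483840 = -1/725760; 3j²(6 6 4; 5 -3 -2) = Δ·Π!·Σ² = 24/1547  (sign -1)
B: Δ: 8! 4! 4! / 17! → 1/15315300; sum: t=3:−1/103680 t=4:+1/82944 = 1/414720; 3j²(6 6 4; 2 1 -3) = Δ·Π!·Σ² = 49/43758  (sign -1)
I_A²/I_B² = (24/1547)/(49/43758) = 4752/343

4752/343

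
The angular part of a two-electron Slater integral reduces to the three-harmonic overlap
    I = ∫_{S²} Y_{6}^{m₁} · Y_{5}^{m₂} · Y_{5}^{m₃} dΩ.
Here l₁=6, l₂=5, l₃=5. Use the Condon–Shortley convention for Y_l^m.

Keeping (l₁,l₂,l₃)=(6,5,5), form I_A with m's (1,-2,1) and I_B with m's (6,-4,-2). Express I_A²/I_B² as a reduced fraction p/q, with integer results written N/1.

Shared (l₁,l₂,l₃)=(6,5,5): N and (l;000)² cancel in I_A²/I_B².
A: Δ = 6!·6!·4!/17! = 1/28588560; Racah Σ t=0..3: t=0:+1/518400 t=1:−1/23040 t=2:+1/10368 t=3:−1/41472 = 1/32400; ⇒ 3j(6 5 5; 1 -2 1)² = 128/12155, sgn +1
B: Δ = 6!·6!·4!/17! = 1/28588560; Racah Σ t=0..0: t=0:+1/3110400 = 1/3110400; ⇒ 3j(6 5 5; 6 -4 -2)² = 21/1105, sgn -1
I_A²/I_B² = (128/12155)/(21/1105) = 128/231

128/231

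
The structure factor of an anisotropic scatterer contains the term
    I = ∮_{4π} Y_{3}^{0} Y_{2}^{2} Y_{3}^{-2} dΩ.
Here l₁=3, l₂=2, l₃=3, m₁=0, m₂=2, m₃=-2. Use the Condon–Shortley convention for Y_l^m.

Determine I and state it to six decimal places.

-0.188063

Rules hold: Σm=0, L=8 even, 1≤3≤5.
N = 7·5·7 = 245
Δ = 2!·4!·2!/9! = 1/3780
Racah Σ t=0..2: t=0:+1/24 t=1:−1/4 t=2:+1/24 = -1/6
⇒ 3j(3 2 3; 0 0 0)² = 4/105, sgn +1
Racah Σ t=2..2: t=2:+1/24 = 1/24
⇒ 3j(3 2 3; 0 2 -2)² = 1/21, sgn -1
4πI² = N·(3j₀)²·(3jₘ)² = 4/9
I = -1·√(0.444444/4π) = -0.18806319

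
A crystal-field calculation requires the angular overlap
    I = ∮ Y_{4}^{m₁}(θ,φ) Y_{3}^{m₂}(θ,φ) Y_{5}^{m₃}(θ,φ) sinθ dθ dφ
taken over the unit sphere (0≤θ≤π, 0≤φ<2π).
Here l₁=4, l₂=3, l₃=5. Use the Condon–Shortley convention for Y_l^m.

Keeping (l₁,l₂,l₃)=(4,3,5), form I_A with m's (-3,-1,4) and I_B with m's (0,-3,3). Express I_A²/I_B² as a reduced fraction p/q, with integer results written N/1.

Same 4,3,5: normalisation and zero-m 3j drop out of the ratio.
A: Δ: 2! 6! 4! / 13! → 1/180180; sum: t=1:−1/4320 t=2:+1/5760 = -1/17280; 3j²(4 3 5; -3 -1 4) = Δ·Π!·Σ² = 7/4290  (sign +1)
B: Δ: 2! 6! 4! / 13! → 1/180180; sum: t=0:+1/2304 = 1/2304; 3j²(4 3 5; 0 -3 3) = Δ·Π!·Σ² = 5/143  (sign +1)
I_A²/I_B² = (7/4290)/(5/143) = 7/150

7/150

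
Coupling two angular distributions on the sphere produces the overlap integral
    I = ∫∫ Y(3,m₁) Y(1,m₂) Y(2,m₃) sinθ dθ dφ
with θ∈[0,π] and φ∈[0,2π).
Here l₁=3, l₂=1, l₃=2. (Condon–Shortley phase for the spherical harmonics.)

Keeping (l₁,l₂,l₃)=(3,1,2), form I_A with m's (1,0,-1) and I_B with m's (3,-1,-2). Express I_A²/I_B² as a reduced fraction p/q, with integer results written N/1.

8/15

Same 3,1,2: normalisation and zero-m 3j drop out of the ratio.
A: Δ: 2! 4! 0! / 7! → 1/105; sum: t=1:−1/6 = -1/6; 3j²(3 1 2; 1 0 -1) = Δ·Π!·Σ² = 8/105  (sign +1)
B: Δ: 2! 4! 0! / 7! → 1/105; sum: t=0:+1/48 = 1/48; 3j²(3 1 2; 3 -1 -2) = Δ·Π!·Σ² = 1/7  (sign +1)
I_A²/I_B² = (8/105)/(1/7) = 8/15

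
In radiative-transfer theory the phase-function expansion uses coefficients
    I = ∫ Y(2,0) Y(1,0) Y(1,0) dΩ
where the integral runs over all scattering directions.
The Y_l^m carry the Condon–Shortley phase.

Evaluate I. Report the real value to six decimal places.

0.252313

Rules hold: Σm=0, L=4 even, 1≤1≤3.
N = 5·3·3 = 45
Δ = 2!·2!·0!/5! = 1/30
Racah Σ t=1..1: t=1:−1/1 = -1/1
⇒ 3j(2 1 1; 0 0 0)² = 2/15, sgn +1
(m-triple is (0,0,0) — same symbol as above.)
4πI² = N·(3j₀)²·(3jₘ)² = 4/5
I = +1·√(0.8/4π) = 0.25231325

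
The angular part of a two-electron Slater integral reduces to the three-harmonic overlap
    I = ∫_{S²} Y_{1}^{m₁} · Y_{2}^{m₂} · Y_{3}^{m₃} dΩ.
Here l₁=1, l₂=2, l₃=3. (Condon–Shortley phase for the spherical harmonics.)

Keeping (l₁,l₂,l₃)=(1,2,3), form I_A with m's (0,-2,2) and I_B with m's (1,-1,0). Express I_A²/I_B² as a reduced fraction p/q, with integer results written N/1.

5/3

Same 1,2,3: normalisation and zero-m 3j drop out of the ratio.
A: Δ: 0! 2! 4! / 7! → 1/105; sum: t=0:+1/24 = 1/24; 3j²(1 2 3; 0 -2 2) = Δ·Π!·Σ² = 1/21  (sign -1)
B: Δ: 0! 2! 4! / 7! → 1/105; sum: t=0:+1/12 = 1/12; 3j²(1 2 3; 1 -1 0) = Δ·Π!·Σ² = 1/35  (sign -1)
I_A²/I_B² = (1/21)/(1/35) = 5/3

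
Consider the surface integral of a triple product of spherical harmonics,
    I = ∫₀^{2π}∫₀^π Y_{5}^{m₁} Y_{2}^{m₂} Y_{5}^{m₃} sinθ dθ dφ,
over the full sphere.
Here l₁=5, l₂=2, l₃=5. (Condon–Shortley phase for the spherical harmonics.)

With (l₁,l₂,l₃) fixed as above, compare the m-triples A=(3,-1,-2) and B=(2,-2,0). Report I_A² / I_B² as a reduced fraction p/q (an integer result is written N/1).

5/7

Same 5,2,5: normalisation and zero-m 3j drop out of the ratio.
A: Δ: 2! 8! 2! / 13! → 1/38610; sum: t=0:+1/2880 t=1:−1/10080 = 1/4032; 3j²(5 2 5; 3 -1 -2) = Δ·Π!·Σ² = 10/429  (sign -1)
B: Δ: 2! 8! 2! / 13! → 1/38610; sum: t=0:+1/2880 = 1/2880; 3j²(5 2 5; 2 -2 0) = Δ·Π!·Σ² = 14/429  (sign -1)
I_A²/I_B² = (10/429)/(14/429) = 5/7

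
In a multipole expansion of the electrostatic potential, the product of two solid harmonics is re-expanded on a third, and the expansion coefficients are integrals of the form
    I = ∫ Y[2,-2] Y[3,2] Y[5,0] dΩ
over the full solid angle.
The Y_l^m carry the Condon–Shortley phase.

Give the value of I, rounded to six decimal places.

m-sum 0 ✓  L=10 even ✓  1≤5≤5 ✓
Π(2lᵢ+1) = 5×7×11 = 385
triangle coeff Δ(2,3,5) = 1/2310
Σ_t [0,0]: t=0:+1/144 = 1/144
(3j)²=10/231 [(2 3 5; 0 0 0)], sign=-1
Σ_t [0,0]: t=0:+1/2880 = 1/2880
(3j)²=1/462 [(2 3 5; -2 2 0)], sign=-1
⇒ 4πI² = 25/693
I = (+1)√(25/693/(4π)) = 0.05357948

0.053579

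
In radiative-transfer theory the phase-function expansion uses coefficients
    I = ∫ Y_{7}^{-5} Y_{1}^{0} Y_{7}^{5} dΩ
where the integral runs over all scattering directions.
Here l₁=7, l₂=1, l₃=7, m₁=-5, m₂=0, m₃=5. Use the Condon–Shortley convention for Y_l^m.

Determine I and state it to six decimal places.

L=15 odd ⇒ parity kills the (l;000) factor ⇒ I = 0

0.000000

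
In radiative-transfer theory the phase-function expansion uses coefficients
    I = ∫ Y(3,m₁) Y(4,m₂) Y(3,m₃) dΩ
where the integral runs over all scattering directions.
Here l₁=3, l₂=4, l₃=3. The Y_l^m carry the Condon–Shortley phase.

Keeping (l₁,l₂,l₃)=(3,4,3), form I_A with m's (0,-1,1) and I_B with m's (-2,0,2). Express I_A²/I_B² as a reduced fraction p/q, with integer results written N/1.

Shared (l₁,l₂,l₃)=(3,4,3): N and (l;000)² cancel in I_A²/I_B².
A: Δ = 4!·2!·4!/11! = 1/34650; Racah Σ t=1..3: t=1:−1/48 t=2:+1/24 t=3:−1/288 = 5/288; ⇒ 3j(3 4 3; 0 -1 1)² = 5/462, sgn +1
B: Δ = 4!·2!·4!/11! = 1/34650; Racah Σ t=3..4: t=3:−1/72 t=4:+1/576 = -7/576; ⇒ 3j(3 4 3; -2 0 2)² = 7/198, sgn +1
I_A²/I_B² = (5/462)/(7/198) = 15/49

15/49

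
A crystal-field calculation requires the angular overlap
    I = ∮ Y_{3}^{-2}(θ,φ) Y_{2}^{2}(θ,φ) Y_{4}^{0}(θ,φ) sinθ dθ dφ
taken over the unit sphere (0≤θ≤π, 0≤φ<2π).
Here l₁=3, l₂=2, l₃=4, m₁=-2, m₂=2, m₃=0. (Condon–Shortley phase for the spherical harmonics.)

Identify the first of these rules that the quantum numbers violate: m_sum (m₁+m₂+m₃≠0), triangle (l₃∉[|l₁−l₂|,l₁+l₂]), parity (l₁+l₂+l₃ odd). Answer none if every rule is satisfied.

Σmᵢ = 0  ✓
l₃∈[|l₁−l₂|,l₁+l₂]=[1,5], have l₃=4  ✓
Σlᵢ = 9 ⇒ odd  ✗

parity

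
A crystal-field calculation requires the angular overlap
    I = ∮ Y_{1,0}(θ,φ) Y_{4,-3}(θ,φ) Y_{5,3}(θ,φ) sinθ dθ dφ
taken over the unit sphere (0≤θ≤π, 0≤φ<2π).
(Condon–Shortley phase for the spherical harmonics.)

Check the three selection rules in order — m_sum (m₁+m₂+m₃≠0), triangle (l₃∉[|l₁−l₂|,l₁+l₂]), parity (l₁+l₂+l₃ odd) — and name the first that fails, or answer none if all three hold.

none

Σmᵢ = 0  ✓
l₃∈[|l₁−l₂|,l₁+l₂]=[3,5], have l₃=5  ✓
Σlᵢ = 10 ⇒ even  ✓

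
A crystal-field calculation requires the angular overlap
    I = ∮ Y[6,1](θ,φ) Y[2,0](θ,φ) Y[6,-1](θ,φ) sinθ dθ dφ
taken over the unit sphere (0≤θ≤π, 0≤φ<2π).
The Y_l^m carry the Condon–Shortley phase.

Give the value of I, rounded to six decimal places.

-0.149094

Checks pass: Σm=0; 14 even; l₃=6∈[4,8].
(2·6+1)(2·2+1)(2·6+1) = 845
Δ: 2! 10! 2! / 15! → 1/90090
sum: t=0:+1/69120 t=1:−1/14400 t=2:+1/69120 = -7/172800
3j²(6 2 6; 0 0 0) = Δ·Π!·Σ² = 14/715  (sign -1)
sum: t=0:+1/57600 t=1:−1/17280 t=2:+1/120960 = -13/403200
3j²(6 2 6; 1 0 -1) = Δ·Π!·Σ² = 13/770  (sign +1)
combine: 4πI² = 845·14/715·13/770 = 169/605
take √, sign -1: I = -0.14909419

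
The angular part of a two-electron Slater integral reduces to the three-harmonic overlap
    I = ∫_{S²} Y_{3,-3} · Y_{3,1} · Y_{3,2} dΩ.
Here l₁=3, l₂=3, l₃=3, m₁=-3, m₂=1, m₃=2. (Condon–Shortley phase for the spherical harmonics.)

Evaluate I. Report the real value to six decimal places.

0.000000

L=9 odd ⇒ parity kills the (l;000) factor ⇒ I = 0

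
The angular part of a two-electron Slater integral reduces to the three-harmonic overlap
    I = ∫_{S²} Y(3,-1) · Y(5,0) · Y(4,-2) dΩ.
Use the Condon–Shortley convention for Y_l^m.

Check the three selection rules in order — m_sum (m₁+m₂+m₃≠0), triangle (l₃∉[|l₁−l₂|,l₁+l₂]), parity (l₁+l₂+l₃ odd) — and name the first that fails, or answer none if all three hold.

m₁+m₂+m₃ = -1 + 0 − 2 = -3  ✗
triangle: |3−5|=2 ≤ l₃=4 ≤ 3+5=8
parity: l₁+l₂+l₃ = 12 is even

m_sum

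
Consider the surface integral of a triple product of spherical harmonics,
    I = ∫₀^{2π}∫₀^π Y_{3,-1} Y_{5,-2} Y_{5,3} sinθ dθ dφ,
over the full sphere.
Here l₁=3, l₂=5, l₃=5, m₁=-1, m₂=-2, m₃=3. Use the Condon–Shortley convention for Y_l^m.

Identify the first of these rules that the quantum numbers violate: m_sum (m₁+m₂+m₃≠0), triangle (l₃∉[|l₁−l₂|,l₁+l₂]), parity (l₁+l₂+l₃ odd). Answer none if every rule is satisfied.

parity

azimuthal sum: -1 − 2 + 3 = 0  ✓
2 ≤ 5 ≤ 8 (triangle on l)  ✓
L = 3 + 5 + 5 = 13 (odd)  ✗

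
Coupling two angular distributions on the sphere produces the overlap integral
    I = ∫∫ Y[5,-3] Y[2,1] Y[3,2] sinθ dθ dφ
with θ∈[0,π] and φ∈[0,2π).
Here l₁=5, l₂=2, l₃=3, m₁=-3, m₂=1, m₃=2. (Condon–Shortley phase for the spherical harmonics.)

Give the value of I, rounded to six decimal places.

-0.253584

m-sum 0 ✓  L=10 even ✓  3≤3≤7 ✓
Π(2lᵢ+1) = 11×5×7 = 385
triangle coeff Δ(5,2,3) = 1/2310
Σ_t [2,2]: t=2:+1/144 = 1/144
(3j)²=10/231 [(5 2 3; 0 0 0)], sign=-1
Σ_t [3,3]: t=3:−1/720 = -1/720
(3j)²=8/165 [(5 2 3; -3 1 2)], sign=+1
⇒ 4πI² = 80/99
I = (-1)√(80/99/(4π)) = -0.25358436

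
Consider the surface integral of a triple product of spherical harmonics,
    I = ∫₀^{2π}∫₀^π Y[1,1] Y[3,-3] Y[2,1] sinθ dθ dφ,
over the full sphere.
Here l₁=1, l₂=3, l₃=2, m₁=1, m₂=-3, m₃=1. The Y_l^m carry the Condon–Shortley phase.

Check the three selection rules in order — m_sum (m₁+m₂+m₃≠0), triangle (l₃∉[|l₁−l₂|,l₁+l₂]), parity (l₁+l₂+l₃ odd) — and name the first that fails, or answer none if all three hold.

m₁+m₂+m₃ = 1 − 3 + 1 = -1  ✗
triangle: |1−3|=2 ≤ l₃=2 ≤ 1+3=4
parity: l₁+l₂+l₃ = 6 is even

m_sum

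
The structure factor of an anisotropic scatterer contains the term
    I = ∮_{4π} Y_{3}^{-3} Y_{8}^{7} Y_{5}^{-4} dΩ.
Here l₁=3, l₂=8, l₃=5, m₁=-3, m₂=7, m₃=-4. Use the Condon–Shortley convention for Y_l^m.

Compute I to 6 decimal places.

-0.297017

m-sum 0 ✓  L=16 even ✓  5≤5≤11 ✓
Π(2lᵢ+1) = 7×17×11 = 1309
triangle coeff Δ(3,8,5) = 1/136136
Σ_t [3,3]: t=3:−1/518400 = -1/518400
(3j)²=56/2431 [(3 8 5; 0 0 0)], sign=+1
Σ_t [6,6]: t=6:+1/261273600 = 1/261273600
(3j)²=5/136 [(3 8 5; -3 7 -4)], sign=-1
⇒ 4πI² = 245/221
I = (-1)√(245/221/(4π)) = -0.29701746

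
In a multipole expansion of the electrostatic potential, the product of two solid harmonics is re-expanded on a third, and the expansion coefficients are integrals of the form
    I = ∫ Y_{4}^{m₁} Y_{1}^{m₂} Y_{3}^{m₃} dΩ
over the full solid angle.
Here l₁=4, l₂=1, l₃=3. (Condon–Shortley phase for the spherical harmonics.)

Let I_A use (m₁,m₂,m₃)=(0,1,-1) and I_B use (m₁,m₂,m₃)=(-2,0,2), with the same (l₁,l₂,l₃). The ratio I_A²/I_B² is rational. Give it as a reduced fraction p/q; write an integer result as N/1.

1/2

Same 4,1,3: normalisation and zero-m 3j drop out of the ratio.
A: Δ: 2! 6! 0! / 9! → 1/252; sum: t=2:+1/96 = 1/96; 3j²(4 1 3; 0 1 -1) = Δ·Π!·Σ² = 1/42  (sign +1)
B: Δ: 2! 6! 0! / 9! → 1/252; sum: t=1:−1/120 = -1/120; 3j²(4 1 3; -2 0 2) = Δ·Π!·Σ² = 1/21  (sign +1)
I_A²/I_B² = (1/42)/(1/21) = 1/2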